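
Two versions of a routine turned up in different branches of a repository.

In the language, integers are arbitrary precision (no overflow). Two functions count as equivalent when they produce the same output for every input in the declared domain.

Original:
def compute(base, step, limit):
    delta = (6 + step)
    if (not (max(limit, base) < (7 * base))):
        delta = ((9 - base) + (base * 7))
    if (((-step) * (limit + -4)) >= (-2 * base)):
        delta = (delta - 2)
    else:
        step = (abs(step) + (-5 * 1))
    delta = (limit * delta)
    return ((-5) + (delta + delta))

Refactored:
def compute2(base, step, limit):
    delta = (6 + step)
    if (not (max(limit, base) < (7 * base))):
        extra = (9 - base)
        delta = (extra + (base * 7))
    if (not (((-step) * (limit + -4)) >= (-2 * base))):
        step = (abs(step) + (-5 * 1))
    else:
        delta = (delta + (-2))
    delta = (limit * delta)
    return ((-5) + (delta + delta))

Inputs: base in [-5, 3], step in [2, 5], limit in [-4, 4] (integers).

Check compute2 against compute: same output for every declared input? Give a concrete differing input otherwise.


Side by side, the visible changes include: statement counts differ, and boolean connective usage differs, and local variable names differ, and arithmetic usage differs.
As a probe, take base=-2, step=5, limit=-1: compute runs delta := 11 | (not (max(limit, base) < (7 * base))): true | delta := -3 | (((-step) * (limit + -4)) >= (-2 * base)): true | delta := -5 | delta := 5 | result 5; compute2 runs delta := 11 | (not (max(limit, base) < (7 * base))): true | extra := 11 | delta := -3 | (not (((-step) * (limit + -4)) >= (-2 * base))): false | delta := -5 | delta := 5 | result 5; both end at 5.
Sweeping the whole domain (324 inputs) finds no disagreement.
verdict: equivalent


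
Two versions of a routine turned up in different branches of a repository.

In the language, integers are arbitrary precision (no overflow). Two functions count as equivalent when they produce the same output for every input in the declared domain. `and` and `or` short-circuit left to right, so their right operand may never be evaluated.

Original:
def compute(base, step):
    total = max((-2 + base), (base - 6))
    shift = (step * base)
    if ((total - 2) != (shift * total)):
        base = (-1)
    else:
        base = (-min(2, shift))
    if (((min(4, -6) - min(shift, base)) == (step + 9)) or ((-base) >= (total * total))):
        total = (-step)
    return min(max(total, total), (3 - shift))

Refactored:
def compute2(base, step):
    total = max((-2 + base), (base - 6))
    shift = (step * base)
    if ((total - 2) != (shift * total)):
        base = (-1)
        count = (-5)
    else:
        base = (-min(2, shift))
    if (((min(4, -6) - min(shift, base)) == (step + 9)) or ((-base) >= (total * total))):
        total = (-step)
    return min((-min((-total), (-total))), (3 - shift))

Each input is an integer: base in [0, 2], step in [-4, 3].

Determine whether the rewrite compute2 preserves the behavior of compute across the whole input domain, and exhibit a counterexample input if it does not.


The two are interchangeable: constant usage differs; min/max/abs usage differs; statement counts differ; local variable names differ, and every declared input agrees.
One worked example (base=0, step=-4) — compute: total = -2; shift = 0; ((total - 2) != (shift * total)) -> true; base = -1; (((min(4, -6) - min(shift, base)) == (step + 9)) or ((-base) >= (total * total))) -> false; return -2; compute2: total = -2; shift = 0; ((total - 2) != (shift * total)) -> true; base = -1; count = -5; (((min(4, -6) - min(shift, base)) == (step + 9)) or ((-base) >= (total * total))) -> false; return -2; agreement on -2.
Every one of the 24 inputs gives matching results.
verdict: equivalent


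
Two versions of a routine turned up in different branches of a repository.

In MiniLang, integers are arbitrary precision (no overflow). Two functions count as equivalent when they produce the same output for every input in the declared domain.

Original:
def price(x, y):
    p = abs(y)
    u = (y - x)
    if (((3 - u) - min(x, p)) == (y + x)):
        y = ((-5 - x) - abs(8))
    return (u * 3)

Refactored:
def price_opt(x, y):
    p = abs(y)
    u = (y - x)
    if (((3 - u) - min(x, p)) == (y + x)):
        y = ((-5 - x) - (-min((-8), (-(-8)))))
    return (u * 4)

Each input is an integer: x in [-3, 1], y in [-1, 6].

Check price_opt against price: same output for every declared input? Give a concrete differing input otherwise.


Run the pair on x=-3, y=-1.
price: p becomes 1; next u becomes 2; next (((3 - u) - min(x, p)) == (y + x)) evaluates to false; next final value 6
price_opt: p becomes 1; next u becomes 2; next (((3 - u) - min(x, p)) == (y + x)) evaluates to false; next final value 8
6 != 8, so the rewrite changes behavior.
verdict: not equivalent; witness: x=-3, y=-1


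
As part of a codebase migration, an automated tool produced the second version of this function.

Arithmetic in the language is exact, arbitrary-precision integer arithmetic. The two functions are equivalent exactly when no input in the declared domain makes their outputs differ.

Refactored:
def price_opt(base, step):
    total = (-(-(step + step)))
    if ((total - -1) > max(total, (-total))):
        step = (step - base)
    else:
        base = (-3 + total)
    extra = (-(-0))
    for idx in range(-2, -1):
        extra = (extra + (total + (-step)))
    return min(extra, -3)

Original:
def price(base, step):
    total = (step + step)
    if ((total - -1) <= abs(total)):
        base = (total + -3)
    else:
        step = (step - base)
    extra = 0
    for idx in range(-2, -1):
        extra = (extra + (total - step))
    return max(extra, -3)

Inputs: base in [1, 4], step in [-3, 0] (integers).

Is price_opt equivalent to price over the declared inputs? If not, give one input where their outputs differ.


These are not equivalent — on base=1, step=-2 the outputs split (-2 vs -3).
price: total becomes -4; next ((total - -1) <= abs(total)) evaluates to true; next base becomes -7; next extra becomes 0; next at idx=-2:; next extra becomes -2; next final value -2
price_opt: total becomes -4; next ((total - -1) > max(total, (-total))) evaluates to false; next base becomes -7; next extra becomes 0; next at idx=-2:; next extra becomes -2; next final value -3
verdict: not equivalent; witness: base=1, step=-2


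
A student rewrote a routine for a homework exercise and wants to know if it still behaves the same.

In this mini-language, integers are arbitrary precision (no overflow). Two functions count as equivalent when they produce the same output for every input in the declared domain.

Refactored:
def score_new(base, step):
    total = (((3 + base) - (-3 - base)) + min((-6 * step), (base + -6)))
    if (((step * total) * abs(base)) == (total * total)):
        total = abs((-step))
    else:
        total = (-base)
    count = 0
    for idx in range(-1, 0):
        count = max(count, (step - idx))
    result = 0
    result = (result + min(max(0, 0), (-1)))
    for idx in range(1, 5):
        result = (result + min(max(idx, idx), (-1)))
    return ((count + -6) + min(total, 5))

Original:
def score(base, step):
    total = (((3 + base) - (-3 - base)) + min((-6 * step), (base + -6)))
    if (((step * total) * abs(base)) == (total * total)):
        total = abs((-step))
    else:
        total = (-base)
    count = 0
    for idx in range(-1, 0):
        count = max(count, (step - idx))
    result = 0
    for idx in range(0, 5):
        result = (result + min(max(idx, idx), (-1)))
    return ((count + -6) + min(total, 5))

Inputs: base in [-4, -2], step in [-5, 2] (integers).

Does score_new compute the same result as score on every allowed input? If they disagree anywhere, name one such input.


Reading the diff, among the changes: loop structure differs, min/max/abs usage differs, constant usage differs, statement counts differ, arithmetic usage differs.
Tracing base=-2, step=-2: score: total := -6 | (((step * total) * abs(base)) == (total * total)): false | total := 2 | count := 0 | iter idx=-1: | count := 0 | result := 0 | iter idx=0: | result := -1 | iter idx=1: | result := -2 | iter idx=2: | result := -3 | iter idx=3: | result := -4 | iter idx=4: | result := -5 | result -4 | score_new: total := -6 | (((step * total) * abs(base)) == (total * total)): false | total := 2 | count := 0 | iter idx=-1: | count := 0 | result := 0 | result := -1 | iter idx=1: | result := -2 | iter idx=2: | result := -3 | iter idx=3: | result := -4 | iter idx=4: | result := -5 | result -4 — matching result -4.
An exhaustive pass over the 24 declared inputs shows identical outputs.
verdict: equivalent


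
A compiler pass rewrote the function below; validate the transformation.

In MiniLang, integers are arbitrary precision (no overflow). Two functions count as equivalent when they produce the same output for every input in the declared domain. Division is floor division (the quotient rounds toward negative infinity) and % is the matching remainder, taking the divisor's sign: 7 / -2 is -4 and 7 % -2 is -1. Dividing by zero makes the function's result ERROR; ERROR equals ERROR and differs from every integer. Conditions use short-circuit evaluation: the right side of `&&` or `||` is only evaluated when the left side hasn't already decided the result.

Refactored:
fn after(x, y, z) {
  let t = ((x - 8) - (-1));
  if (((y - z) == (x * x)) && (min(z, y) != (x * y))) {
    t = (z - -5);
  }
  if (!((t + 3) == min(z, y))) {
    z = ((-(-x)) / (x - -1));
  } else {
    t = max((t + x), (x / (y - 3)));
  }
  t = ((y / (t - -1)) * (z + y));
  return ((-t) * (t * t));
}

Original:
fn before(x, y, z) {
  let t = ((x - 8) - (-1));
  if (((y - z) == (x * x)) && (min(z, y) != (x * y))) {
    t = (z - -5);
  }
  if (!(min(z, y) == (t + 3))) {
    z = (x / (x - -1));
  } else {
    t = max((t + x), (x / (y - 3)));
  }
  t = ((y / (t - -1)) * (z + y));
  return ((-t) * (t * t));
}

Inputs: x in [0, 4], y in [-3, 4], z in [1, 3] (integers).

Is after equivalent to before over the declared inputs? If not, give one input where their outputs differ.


The two are interchangeable: same computation, different form, and every declared input agrees.
Spot check at x=3, y=-3, z=3 — before: t becomes -4; next (((y - z) == (x * x)) && (min(z, y) != (x * y))) evaluates to false; next (!(min(z, y) == (t + 3))) evaluates to true; next z becomes 0; next t becomes -3; next final value 27. after: t becomes -4; next (((y - z) == (x * x)) && (min(z, y) != (x * y))) evaluates to false; next (!((t + 3) == min(z, y))) evaluates to true; next z becomes 0; next t becomes -3; next final value 27. Both give 27.
Across all 120 domain points the two functions coincide.
verdict: equivalent


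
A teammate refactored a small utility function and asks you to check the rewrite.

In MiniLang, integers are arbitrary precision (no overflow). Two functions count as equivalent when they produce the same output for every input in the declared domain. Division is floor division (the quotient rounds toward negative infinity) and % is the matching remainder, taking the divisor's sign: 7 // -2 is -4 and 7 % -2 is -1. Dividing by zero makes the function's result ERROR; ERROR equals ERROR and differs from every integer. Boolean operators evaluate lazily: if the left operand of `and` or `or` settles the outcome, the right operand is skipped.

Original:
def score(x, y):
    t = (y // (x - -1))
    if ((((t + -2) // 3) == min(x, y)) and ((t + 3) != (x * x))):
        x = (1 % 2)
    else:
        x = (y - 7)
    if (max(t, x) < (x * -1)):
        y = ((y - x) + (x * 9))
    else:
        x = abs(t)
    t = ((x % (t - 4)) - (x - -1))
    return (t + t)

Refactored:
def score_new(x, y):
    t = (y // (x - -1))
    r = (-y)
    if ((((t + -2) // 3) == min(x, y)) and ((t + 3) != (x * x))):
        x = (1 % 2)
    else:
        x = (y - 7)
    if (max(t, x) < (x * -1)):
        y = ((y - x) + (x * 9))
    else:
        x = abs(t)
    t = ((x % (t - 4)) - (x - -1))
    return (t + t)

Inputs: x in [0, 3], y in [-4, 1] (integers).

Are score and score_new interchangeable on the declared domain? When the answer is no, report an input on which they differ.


Behavior is preserved: although statement counts differ; local variable names differ, the outputs never diverge.
As a probe, take x=1, y=-2: score runs t=-1, then ((((t + -2) // 3) == min(x, y)) and ((t + 3) != (x * x))) is false, then x=-9, then (max(t, x) < (x * -1)) is true, then y=-74, then t=4, then returns 8; score_new runs t=-1, then r=2, then ((((t + -2) // 3) == min(x, y)) and ((t + 3) != (x * x))) is false, then x=-9, then (max(t, x) < (x * -1)) is true, then y=-74, then t=4, then returns 8; both end at 8.
An exhaustive pass over the 24 declared inputs shows identical outputs.
verdict: equivalent


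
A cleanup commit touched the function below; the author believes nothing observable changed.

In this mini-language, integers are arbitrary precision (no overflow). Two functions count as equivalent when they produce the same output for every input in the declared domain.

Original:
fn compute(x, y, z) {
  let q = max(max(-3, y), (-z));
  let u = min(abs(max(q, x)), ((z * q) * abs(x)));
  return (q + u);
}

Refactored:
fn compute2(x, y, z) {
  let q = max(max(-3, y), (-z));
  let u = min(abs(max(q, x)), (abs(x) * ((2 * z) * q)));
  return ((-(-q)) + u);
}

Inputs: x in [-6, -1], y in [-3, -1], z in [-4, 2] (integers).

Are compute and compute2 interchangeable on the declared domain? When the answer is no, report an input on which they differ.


There is a counterexample at x=-6, y=-3, z=-4: -92 on one side, -188 on the other.
compute: q becomes 4; next u becomes -96; next final value -92
compute2: q becomes 4; next u becomes -192; next final value -188
verdict: not equivalent; witness: x=-6, y=-3, z=-4


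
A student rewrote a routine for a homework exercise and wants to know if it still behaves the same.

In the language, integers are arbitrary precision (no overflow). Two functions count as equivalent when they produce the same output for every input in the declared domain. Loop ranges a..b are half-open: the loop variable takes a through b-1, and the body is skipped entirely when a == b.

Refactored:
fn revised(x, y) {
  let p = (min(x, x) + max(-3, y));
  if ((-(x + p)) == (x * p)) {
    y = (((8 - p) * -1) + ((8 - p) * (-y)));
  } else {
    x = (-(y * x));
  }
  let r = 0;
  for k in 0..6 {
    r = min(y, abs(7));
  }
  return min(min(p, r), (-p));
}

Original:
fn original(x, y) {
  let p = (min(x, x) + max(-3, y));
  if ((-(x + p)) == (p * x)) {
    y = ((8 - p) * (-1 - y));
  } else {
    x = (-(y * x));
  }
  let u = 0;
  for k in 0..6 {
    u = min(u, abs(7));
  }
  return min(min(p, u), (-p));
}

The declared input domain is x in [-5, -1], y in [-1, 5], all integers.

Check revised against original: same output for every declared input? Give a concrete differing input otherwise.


Run the pair on x=-2, y=0.
original: p := -2 | ((-(x + p)) == (p * x)): true | y := -10 | u := 0 | iter k=0: | u := 0 | iter k=1: | u := 0 | iter k=2: | u := 0 | iter k=3: | u := 0 | iter k=4: | u := 0 | iter k=5: | u := 0 | result -2
revised: p := -2 | ((-(x + p)) == (x * p)): true | y := -10 | r := 0 | iter k=0: | r := -10 | iter k=1: | r := -10 | iter k=2: | r := -10 | iter k=3: | r := -10 | iter k=4: | r := -10 | iter k=5: | r := -10 | result -10
-2 != -10, so the rewrite changes behavior.
verdict: not equivalent; witness: x=-2, y=0


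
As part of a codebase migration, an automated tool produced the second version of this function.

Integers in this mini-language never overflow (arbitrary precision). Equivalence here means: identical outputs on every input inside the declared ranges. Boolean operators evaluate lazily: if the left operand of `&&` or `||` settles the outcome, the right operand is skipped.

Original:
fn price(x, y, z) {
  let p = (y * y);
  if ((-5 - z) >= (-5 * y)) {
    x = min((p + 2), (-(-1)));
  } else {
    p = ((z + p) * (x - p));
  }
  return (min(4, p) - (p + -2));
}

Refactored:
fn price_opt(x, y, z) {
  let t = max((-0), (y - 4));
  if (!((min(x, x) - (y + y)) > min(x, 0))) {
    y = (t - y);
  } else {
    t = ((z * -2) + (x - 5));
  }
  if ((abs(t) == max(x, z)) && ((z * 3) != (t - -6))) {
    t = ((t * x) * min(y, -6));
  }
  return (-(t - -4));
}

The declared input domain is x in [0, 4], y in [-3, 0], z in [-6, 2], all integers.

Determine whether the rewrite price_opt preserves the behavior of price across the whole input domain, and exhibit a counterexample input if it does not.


x=0, y=-3, z=-6 yields 2 from price but -11 from price_opt.
verdict: not equivalent; witness: x=0, y=-3, z=-6


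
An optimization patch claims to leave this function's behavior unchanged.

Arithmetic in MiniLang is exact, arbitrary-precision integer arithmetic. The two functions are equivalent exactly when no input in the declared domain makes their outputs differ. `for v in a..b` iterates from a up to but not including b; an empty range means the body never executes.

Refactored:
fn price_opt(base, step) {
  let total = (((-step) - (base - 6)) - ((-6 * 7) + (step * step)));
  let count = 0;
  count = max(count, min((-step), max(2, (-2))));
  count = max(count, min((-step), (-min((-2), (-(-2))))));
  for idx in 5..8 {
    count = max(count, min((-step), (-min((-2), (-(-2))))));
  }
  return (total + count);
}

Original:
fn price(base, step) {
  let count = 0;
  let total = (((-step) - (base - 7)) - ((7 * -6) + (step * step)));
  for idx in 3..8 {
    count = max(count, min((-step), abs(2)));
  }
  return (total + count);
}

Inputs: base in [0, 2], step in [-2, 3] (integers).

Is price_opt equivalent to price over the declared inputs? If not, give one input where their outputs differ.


Take base=0, step=-2.
price: count = 0; total = 47; [idx=3]; count = 2; [idx=4]; count = 2; [idx=5]; count = 2; [idx=6]; count = 2; [idx=7]; count = 2; return 49
price_opt: total = 46; count = 0; count = 2; count = 2; [idx=5]; count = 2; [idx=6]; count = 2; [idx=7]; count = 2; return 48
49 and 48 differ, so these are not the same function on this domain.
verdict: not equivalent; witness: base=0, step=-2


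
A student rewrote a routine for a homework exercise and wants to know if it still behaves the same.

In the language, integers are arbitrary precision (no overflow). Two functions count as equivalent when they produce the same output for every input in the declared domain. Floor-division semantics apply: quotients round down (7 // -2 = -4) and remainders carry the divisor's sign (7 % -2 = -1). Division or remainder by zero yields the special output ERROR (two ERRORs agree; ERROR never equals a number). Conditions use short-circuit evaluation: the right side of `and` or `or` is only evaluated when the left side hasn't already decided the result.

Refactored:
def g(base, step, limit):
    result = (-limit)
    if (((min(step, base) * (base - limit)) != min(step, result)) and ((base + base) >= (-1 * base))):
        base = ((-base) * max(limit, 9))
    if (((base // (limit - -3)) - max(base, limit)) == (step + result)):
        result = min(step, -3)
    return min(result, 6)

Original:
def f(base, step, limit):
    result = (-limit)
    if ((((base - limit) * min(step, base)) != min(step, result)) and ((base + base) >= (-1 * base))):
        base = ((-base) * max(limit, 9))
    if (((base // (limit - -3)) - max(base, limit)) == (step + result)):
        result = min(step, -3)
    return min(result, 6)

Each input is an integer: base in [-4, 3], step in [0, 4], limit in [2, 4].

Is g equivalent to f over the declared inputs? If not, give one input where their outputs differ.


Side by side, the visible changes include: same computation, different form.
One worked example (base=-4, step=4, limit=4) — f: result=-4, then ((((base - limit) * min(step, base)) != min(step, result)) and ((base + base) >= (-1 * base))) is false, then (((base // (limit - -3)) - max(base, limit)) == (step + result)) is false, then returns -4; g: result=-4, then (((min(step, base) * (base - limit)) != min(step, result)) and ((base + base) >= (-1 * base))) is false, then (((base // (limit - -3)) - max(base, limit)) == (step + result)) is false, then returns -4; agreement on -4.
Across all 120 domain points the two functions coincide.
verdict: equivalent


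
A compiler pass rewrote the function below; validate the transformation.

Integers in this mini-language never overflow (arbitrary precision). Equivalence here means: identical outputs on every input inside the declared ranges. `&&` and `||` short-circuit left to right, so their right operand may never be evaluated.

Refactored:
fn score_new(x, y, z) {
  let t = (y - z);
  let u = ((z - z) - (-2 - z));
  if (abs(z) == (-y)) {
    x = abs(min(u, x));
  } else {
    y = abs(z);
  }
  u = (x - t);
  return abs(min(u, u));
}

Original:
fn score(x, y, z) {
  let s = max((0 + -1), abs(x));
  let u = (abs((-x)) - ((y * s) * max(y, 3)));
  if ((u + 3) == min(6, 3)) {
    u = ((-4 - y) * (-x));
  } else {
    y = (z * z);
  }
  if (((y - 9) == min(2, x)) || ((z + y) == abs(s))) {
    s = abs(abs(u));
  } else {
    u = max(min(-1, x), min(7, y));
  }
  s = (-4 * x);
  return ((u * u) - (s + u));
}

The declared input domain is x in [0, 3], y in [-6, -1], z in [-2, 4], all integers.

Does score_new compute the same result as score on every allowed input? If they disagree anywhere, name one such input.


On input x=0, y=-6, z=-2, score returns 2 while score_new returns 4.
verdict: not equivalent; witness: x=0, y=-6, z=-2


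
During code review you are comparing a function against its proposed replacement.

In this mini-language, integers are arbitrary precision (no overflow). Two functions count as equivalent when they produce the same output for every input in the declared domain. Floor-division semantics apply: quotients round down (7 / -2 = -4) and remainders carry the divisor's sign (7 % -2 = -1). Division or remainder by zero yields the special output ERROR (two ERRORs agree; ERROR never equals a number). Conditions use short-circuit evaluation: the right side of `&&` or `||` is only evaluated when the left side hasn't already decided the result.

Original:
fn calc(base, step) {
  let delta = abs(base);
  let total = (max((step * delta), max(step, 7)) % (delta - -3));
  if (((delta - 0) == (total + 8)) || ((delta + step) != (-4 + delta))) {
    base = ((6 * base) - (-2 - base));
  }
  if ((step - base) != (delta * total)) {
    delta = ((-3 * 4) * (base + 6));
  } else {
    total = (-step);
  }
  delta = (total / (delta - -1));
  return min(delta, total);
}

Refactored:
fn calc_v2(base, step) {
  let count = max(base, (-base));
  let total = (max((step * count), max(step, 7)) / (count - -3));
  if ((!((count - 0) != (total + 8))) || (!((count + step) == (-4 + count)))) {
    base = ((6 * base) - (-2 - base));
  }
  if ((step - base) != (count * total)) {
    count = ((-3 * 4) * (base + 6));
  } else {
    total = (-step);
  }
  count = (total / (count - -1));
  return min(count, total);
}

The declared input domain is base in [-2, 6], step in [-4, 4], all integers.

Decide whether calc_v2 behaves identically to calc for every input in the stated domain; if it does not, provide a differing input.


Not equivalent: base=-1, step=-2 separates them (1 vs -1).
calc: delta=1, then total=3, then (((delta - 0) == (total + 8)) || ((delta + step) != (-4 + delta))) is true, then base=-5, then ((step - base) != (delta * total)) is false, then total=2, then delta=1, then returns 1
calc_v2: count=1, then total=1, then ((!((count - 0) != (total + 8))) || (!((count + step) == (-4 + count)))) is true, then base=-5, then ((step - base) != (count * total)) is true, then count=-12, then count=-1, then returns -1
verdict: not equivalent; witness: base=-1, step=-2


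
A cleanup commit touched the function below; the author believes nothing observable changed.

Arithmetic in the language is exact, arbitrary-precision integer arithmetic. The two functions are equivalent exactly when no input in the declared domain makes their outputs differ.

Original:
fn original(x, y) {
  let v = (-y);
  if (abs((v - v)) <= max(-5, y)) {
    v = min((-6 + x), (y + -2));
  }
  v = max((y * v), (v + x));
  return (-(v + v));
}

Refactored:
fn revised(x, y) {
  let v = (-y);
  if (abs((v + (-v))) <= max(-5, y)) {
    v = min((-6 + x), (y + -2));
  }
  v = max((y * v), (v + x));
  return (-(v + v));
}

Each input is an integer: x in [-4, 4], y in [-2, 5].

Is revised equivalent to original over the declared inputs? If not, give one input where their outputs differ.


Behavior is preserved: although arithmetic usage differs, the outputs never diverge.
Spot check at x=1, y=1 — original: v = -1; (abs((v - v)) <= max(-5, y)) -> true; v = -5; v = -4; return 8. revised: v = -1; (abs((v + (-v))) <= max(-5, y)) -> true; v = -5; v = -4; return 8. Both give 8.
Checked all 72 inputs in the declared domain: the outputs agree on every one.
verdict: equivalent


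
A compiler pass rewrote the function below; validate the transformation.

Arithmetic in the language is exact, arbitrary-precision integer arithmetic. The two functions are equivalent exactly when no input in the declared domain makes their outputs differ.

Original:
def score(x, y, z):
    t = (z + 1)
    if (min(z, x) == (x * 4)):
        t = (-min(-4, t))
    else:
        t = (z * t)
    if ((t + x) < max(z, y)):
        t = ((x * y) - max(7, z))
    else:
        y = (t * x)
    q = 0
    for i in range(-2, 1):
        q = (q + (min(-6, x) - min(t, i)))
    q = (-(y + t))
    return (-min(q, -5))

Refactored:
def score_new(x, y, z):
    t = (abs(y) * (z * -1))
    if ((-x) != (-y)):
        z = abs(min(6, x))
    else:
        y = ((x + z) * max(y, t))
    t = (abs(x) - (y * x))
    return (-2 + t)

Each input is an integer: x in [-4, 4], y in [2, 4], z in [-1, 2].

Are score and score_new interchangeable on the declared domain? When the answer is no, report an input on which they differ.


Input x=-4, y=2, z=-1: 5 from score versus 10 from score_new.
verdict: not equivalent; witness: x=-4, y=2, z=-1


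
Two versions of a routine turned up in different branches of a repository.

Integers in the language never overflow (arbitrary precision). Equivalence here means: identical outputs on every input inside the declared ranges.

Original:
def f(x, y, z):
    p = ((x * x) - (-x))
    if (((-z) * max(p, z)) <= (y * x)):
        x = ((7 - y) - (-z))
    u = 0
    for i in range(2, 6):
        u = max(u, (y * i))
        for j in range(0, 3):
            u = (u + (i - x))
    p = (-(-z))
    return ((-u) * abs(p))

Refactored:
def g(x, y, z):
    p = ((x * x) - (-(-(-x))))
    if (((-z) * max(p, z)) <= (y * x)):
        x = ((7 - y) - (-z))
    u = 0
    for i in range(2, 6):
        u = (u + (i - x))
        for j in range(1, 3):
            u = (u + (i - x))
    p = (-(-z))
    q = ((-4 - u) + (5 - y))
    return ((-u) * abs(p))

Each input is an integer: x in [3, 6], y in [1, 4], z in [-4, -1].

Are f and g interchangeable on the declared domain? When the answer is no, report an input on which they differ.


Run the pair on x=3, y=1, z=-4.
f: p = 12; (((-z) * max(p, z)) <= (y * x)) -> false; u = 0; [i=2]; u = 2; [j=0]; u = 1; [j=1]; u = 0; [j=2]; u = -1; [i=3]; u = 3; [j=0]; u = 3; [j=1]; u = 3; [j=2]; u = 3; [i=4]; u = 4; [j=0]; u = 5; [j=1]; u = 6; [j=2]; u = 7; [i=5]; u = 7; [j=0]; u = 9; [j=1]; u = 11; [j=2]; u = 13; p = -4; return -52
g: p = 12; (((-z) * max(p, z)) <= (y * x)) -> false; u = 0; [i=2]; u = -1; [j=1]; u = -2; [j=2]; u = -3; [i=3]; u = -3; [j=1]; u = -3; [j=2]; u = -3; [i=4]; u = -2; [j=1]; u = -1; [j=2]; u = 0; [i=5]; u = 2; [j=1]; u = 4; [j=2]; u = 6; p = -4; q = -6; return -24
-52 vs -24 — the two versions disagree here.
verdict: not equivalent; witness: x=3, y=1, z=-4


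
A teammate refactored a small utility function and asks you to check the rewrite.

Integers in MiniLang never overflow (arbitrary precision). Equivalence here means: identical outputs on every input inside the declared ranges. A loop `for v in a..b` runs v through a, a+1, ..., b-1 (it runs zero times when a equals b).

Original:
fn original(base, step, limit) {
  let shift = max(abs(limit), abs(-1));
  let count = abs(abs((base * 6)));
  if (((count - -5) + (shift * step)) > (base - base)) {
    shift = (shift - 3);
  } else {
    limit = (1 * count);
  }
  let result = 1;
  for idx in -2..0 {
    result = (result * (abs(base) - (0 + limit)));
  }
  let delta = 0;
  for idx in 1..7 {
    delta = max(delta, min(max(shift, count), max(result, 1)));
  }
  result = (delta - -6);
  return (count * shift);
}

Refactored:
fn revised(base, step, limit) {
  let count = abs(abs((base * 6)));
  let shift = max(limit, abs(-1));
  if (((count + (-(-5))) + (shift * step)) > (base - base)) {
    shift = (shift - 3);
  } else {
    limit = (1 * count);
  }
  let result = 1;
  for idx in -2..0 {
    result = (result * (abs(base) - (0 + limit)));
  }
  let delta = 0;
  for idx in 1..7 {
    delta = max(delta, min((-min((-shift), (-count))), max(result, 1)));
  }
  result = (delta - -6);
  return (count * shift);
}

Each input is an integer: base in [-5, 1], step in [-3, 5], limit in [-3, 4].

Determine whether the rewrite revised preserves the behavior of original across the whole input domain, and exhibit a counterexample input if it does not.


There is a counterexample at base=-5, step=-3, limit=-3: 0 on one side, -60 on the other.
original: shift=3, then count=30, then (((count - -5) + (shift * step)) > (base - base)) is true, then shift=0, then result=1, then (idx=-2), then result=8, then (idx=-1), then result=64, then delta=0, then (idx=1), then delta=30, then (idx=2), then delta=30, then (idx=3), then delta=30, then (idx=4), then delta=30, then (idx=5), then delta=30, then (idx=6), then delta=30, then result=36, then returns 0
revised: count=30, then shift=1, then (((count + (-(-5))) + (shift * step)) > (base - base)) is true, then shift=-2, then result=1, then (idx=-2), then result=8, then (idx=-1), then result=64, then delta=0, then (idx=1), then delta=30, then (idx=2), then delta=30, then (idx=3), then delta=30, then (idx=4), then delta=30, then (idx=5), then delta=30, then (idx=6), then delta=30, then result=36, then returns -60
verdict: not equivalent; witness: base=-5, step=-3, limit=-3


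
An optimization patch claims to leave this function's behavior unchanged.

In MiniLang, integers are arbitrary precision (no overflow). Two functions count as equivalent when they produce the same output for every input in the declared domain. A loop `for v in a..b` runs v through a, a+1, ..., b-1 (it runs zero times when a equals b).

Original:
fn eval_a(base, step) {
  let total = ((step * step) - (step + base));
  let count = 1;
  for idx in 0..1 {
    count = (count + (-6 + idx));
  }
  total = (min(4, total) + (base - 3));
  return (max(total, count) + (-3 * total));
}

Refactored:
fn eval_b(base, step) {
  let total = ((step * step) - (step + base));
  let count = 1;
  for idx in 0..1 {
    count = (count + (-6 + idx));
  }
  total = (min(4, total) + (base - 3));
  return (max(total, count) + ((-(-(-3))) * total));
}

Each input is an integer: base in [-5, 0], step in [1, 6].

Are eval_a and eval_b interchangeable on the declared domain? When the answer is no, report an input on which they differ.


The two are interchangeable: same computation, different form, and every declared input agrees.
One worked example (base=-5, step=3) — eval_a: total := 11 | count := 1 | iter idx=0: | count := -5 | total := -4 | result 8; eval_b: total := 11 | count := 1 | iter idx=0: | count := -5 | total := -4 | result 8; agreement on 8.
Checked all 36 inputs in the declared domain: the outputs agree on every one.
verdict: equivalent


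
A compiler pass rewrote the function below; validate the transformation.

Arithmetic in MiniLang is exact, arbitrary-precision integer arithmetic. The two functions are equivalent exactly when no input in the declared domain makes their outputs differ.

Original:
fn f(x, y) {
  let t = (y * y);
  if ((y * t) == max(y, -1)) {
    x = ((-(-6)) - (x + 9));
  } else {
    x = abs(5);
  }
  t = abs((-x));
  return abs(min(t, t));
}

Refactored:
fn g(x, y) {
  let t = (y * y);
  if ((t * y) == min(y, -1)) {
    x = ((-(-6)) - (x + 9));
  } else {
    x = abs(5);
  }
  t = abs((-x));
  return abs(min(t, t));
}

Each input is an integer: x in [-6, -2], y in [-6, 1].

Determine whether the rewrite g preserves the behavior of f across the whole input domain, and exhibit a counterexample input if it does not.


Evaluate both at x=-6, y=0.
f: t=0, then ((y * t) == max(y, -1)) is true, then x=3, then t=3, then returns 3
g: t=0, then ((t * y) == min(y, -1)) is false, then x=5, then t=5, then returns 5
3 vs 5 — the two versions disagree here.
verdict: not equivalent; witness: x=-6, y=0


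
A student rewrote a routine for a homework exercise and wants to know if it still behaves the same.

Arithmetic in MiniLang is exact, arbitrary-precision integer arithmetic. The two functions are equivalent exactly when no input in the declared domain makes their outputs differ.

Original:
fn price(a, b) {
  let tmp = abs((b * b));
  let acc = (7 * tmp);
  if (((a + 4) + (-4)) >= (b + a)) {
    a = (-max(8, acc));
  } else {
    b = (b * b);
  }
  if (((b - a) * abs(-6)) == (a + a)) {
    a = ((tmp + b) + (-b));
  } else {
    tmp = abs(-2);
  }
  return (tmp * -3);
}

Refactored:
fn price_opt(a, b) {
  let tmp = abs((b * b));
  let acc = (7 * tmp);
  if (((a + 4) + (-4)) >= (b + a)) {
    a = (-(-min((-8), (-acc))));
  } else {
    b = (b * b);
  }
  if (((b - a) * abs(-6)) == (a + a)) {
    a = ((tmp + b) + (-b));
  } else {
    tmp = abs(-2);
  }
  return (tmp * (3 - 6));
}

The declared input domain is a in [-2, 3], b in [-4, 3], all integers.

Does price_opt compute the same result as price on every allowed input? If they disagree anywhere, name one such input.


Behavior is preserved: although arithmetic usage differs, and constant usage differs, and min/max/abs usage differs, the outputs never diverge.
Tracing a=1, b=0: price: tmp becomes 0; next acc becomes 0; next (((a + 4) + (-4)) >= (b + a)) evaluates to true; next a becomes -8; next (((b - a) * abs(-6)) == (a + a)) evaluates to false; next tmp becomes 2; next final value -6 | price_opt: tmp becomes 0; next acc becomes 0; next (((a + 4) + (-4)) >= (b + a)) evaluates to true; next a becomes -8; next (((b - a) * abs(-6)) == (a + a)) evaluates to false; next tmp becomes 2; next final value -6 — matching result -6.
An exhaustive pass over the 48 declared inputs shows identical outputs.
verdict: equivalent


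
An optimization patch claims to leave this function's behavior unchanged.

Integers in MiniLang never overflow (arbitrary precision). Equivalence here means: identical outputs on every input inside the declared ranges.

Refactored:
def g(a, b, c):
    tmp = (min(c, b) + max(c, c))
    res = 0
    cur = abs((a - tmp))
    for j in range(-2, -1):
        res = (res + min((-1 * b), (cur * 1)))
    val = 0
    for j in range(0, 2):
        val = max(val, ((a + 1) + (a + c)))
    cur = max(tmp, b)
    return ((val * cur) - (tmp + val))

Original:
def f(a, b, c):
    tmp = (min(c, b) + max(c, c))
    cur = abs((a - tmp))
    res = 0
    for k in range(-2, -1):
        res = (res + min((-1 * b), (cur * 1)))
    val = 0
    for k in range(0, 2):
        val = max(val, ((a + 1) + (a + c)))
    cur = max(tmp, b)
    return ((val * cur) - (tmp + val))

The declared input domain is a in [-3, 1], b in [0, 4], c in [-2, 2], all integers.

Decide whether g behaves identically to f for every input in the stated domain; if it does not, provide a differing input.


The two are interchangeable: local variable names differ, and every declared input agrees.
As a probe, take a=-1, b=2, c=0: f runs tmp=0, then cur=1, then res=0, then (k=-2), then res=-2, then val=0, then (k=0), then val=0, then (k=1), then val=0, then cur=2, then returns 0; g runs tmp=0, then res=0, then cur=1, then (j=-2), then res=-2, then val=0, then (j=0), then val=0, then (j=1), then val=0, then cur=2, then returns 0; both end at 0.
Checked all 125 inputs in the declared domain: the outputs agree on every one.
verdict: equivalent


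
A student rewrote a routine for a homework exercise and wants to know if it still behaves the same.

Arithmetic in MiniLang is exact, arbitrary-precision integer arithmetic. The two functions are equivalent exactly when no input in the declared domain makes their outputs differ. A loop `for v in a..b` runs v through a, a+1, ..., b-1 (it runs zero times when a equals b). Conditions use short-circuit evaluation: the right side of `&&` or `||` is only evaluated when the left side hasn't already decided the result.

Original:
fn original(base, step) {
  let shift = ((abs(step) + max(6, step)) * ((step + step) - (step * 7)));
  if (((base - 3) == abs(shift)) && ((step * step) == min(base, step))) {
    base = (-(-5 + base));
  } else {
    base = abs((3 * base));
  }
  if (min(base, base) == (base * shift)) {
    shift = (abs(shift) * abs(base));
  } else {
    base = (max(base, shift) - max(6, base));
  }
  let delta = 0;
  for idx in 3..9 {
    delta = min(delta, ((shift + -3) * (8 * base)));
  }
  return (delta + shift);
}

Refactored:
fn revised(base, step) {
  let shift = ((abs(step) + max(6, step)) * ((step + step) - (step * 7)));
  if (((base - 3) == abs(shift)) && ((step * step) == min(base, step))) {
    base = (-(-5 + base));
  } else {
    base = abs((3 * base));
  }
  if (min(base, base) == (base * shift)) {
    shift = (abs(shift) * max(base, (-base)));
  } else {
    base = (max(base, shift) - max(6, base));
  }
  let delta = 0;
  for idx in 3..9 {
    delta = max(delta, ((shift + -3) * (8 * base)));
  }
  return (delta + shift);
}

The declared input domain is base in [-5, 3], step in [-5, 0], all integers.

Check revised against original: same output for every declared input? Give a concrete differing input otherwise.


Run the pair on base=-5, step=-5.
original: shift = 275; (((base - 3) == abs(shift)) && ((step * step) == min(base, step))) -> false; base = 15; (min(base, base) == (base * shift)) -> false; base = 260; delta = 0; [idx=3]; delta = 0; [idx=4]; delta = 0; [idx=5]; delta = 0; [idx=6]; delta = 0; [idx=7]; delta = 0; [idx=8]; delta = 0; return 275
revised: shift = 275; (((base - 3) == abs(shift)) && ((step * step) == min(base, step))) -> false; base = 15; (min(base, base) == (base * shift)) -> false; base = 260; delta = 0; [idx=3]; delta = 565760; [idx=4]; delta = 565760; [idx=5]; delta = 565760; [idx=6]; delta = 565760; [idx=7]; delta = 565760; [idx=8]; delta = 565760; return 566035
275 and 566035 differ, so these are not the same function on this domain.
verdict: not equivalent; witness: base=-5, step=-5


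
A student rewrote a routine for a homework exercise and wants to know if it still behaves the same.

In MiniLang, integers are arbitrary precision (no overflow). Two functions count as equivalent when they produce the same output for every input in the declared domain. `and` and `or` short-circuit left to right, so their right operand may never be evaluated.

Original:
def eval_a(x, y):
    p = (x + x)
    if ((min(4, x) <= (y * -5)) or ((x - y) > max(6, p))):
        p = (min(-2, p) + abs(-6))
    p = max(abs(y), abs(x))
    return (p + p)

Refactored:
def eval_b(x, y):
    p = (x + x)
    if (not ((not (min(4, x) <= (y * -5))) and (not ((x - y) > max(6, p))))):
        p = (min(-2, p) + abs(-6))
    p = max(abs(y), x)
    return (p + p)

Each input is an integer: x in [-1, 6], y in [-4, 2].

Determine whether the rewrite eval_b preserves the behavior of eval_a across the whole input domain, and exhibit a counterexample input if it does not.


Evaluate both at x=-1, y=0.
eval_a: p = -2; ((min(4, x) <= (y * -5)) or ((x - y) > max(6, p))) -> true; p = 4; p = 1; return 2
eval_b: p = -2; (not ((not (min(4, x) <= (y * -5))) and (not ((x - y) > max(6, p))))) -> true; p = 4; p = 0; return 0
2 and 0 differ, so these are not the same function on this domain.
verdict: not equivalent; witness: x=-1, y=0


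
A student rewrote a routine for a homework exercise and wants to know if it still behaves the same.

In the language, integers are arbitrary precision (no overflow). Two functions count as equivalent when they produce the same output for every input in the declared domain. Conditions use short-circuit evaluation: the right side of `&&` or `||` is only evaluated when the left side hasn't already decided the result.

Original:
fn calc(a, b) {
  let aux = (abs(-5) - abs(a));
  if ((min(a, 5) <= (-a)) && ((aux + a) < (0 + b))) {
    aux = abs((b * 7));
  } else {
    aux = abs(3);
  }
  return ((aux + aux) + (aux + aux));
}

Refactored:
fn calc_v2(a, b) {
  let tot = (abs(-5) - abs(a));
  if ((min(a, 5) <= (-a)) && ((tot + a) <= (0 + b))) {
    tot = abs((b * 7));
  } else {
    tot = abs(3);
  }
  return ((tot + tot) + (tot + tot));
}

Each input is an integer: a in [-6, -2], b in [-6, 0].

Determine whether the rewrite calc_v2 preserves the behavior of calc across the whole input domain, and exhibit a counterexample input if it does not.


Evaluate both at a=-5, b=-5.
calc: aux := 0 | ((min(a, 5) <= (-a)) && ((aux + a) < (0 + b))): false | aux := 3 | result 12
calc_v2: tot := 0 | ((min(a, 5) <= (-a)) && ((tot + a) <= (0 + b))): true | tot := 35 | result 140
12 != 140, so the rewrite changes behavior.
verdict: not equivalent; witness: a=-5, b=-5
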